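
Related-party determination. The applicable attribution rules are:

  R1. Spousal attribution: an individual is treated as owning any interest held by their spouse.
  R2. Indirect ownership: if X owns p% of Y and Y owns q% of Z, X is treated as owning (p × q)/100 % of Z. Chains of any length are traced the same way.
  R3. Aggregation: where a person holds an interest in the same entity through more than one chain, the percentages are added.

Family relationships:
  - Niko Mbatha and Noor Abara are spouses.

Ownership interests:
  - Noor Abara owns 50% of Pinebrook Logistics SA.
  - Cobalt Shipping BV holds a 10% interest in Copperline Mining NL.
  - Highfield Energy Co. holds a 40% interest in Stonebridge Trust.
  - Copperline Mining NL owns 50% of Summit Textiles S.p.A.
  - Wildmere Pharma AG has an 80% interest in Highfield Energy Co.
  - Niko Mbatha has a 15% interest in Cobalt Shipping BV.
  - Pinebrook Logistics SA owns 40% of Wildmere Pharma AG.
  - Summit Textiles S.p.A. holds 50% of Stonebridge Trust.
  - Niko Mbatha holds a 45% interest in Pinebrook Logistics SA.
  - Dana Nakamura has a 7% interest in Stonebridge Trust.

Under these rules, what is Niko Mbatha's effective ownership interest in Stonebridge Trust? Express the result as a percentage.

By spousal attribution (R1), Niko Mbatha is treated as also owning Noor Abara's interest in Pinebrook Logistics SA, giving 45% + 50% = 95%.
Chain via Cobalt Shipping BV → Copperline Mining NL → Summit Textiles S.p.A. (R2): 15% × 10% × 50% × 50% = 0.375% of Stonebridge Trust.
Chain via Pinebrook Logistics SA → Wildmere Pharma AG → Highfield Energy Co. (R2): 95% × 40% × 80% × 40% = 12.16% of Stonebridge Trust.
Aggregating (R3): 0.375% + 12.16% = 12.535%.

12.535%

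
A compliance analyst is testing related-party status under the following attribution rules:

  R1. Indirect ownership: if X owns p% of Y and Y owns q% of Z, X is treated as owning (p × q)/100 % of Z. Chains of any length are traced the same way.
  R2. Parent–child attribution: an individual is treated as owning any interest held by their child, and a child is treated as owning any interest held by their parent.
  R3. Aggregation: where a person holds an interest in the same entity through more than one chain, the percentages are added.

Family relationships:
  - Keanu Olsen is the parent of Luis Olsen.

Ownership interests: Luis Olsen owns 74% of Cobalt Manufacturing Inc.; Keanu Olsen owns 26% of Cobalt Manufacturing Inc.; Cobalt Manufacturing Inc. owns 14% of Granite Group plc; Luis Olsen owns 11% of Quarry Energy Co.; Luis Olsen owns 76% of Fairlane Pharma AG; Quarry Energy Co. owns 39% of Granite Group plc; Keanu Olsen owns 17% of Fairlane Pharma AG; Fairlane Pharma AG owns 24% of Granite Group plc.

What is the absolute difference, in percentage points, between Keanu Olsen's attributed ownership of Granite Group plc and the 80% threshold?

By parent–child attribution (R2), Keanu Olsen is treated as also owning Luis Olsen's interest in Fairlane Pharma AG, giving 17% + 76% = 93%.
By parent–child attribution (R2), Keanu Olsen is treated as also owning Luis Olsen's interest in Cobalt Manufacturing Inc, giving 26% + 74% = 100%.
By parent–child attribution (R2), Keanu Olsen is treated as owning Luis Olsen's 11% interest in Quarry Energy Co.
Chain via Fairlane Pharma AG (R1): 93% × 24% = 22.32% of Granite Group plc.
Chain via Cobalt Manufacturing Inc. (R1): 100% × 14% = 14% of Granite Group plc.
Chain via Quarry Energy Co. (R1): 11% × 39% = 4.29% of Granite Group plc.
Aggregating (R3): 22.32% + 14% + 4.29% = 40.61%.
40.61% falls short of the 80% threshold by 39.39 percentage points.

39.39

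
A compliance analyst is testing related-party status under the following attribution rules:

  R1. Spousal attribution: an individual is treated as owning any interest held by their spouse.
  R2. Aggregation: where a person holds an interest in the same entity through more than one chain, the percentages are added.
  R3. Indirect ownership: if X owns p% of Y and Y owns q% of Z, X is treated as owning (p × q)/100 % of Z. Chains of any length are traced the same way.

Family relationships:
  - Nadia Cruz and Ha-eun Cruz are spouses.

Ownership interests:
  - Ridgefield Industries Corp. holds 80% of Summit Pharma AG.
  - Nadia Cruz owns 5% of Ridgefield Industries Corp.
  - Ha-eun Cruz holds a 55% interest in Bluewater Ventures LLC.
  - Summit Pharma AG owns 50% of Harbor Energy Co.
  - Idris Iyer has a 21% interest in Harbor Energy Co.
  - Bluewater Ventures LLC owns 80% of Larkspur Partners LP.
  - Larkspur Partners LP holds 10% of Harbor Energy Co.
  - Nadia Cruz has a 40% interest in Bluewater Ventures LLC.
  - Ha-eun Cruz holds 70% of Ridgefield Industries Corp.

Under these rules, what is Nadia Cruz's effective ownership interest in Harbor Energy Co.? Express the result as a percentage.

37.6%

By spousal attribution (R1), Nadia Cruz is treated as also owning Ha-eun Cruz's interest in Ridgefield Industries Corp, giving 5% + 70% = 75%.
By spousal attribution (R1), Nadia Cruz is treated as also owning Ha-eun Cruz's interest in Bluewater Ventures LLC, giving 40% + 55% = 95%.
Chain via Ridgefield Industries Corp. → Summit Pharma AG (R3): 75% × 80% × 50% = 30% of Harbor Energy Co.
Chain via Bluewater Ventures LLC → Larkspur Partners LP (R3): 95% × 80% × 10% = 7.6% of Harbor Energy Co.
Aggregating (R2): 30% + 7.6% = 37.6%.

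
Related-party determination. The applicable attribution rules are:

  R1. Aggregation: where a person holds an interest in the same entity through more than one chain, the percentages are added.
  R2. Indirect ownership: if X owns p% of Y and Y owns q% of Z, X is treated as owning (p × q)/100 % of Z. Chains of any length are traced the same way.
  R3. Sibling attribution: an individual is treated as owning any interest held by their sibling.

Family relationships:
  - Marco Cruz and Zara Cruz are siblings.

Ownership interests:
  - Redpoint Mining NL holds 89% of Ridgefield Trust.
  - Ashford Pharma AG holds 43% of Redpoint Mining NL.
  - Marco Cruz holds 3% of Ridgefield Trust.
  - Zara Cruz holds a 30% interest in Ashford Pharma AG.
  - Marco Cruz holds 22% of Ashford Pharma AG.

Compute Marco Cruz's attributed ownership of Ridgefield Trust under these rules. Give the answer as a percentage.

22.9004%

By sibling attribution (R3), Marco Cruz is treated as also owning Zara Cruz's interest in Ashford Pharma AG, giving 22% + 30% = 52%.
Chain via Ashford Pharma AG → Redpoint Mining NL (R2): 52% × 43% × 89% = 19.9004% of Ridgefield Trust.
Direct interest in Ridgefield Trust: 3%.
Aggregating (R1): 19.9004% + 3% = 22.9004%.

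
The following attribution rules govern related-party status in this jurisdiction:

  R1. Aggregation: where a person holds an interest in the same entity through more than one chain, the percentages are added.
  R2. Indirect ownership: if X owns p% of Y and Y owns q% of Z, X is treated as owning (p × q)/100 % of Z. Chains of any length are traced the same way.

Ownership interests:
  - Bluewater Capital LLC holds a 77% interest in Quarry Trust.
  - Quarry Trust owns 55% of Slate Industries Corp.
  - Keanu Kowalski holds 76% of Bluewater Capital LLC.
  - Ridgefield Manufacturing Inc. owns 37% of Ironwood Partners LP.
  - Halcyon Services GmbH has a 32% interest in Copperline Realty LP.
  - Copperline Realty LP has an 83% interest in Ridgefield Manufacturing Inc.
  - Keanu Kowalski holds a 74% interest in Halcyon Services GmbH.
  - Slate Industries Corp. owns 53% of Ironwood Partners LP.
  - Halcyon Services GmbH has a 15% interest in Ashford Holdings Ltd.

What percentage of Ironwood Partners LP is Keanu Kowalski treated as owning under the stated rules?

Chain via Halcyon Services GmbH → Copperline Realty LP → Ridgefield Manufacturing Inc. (R2): 74% × 32% × 83% × 37% = 7.272128% of Ironwood Partners LP.
Chain via Bluewater Capital LLC → Quarry Trust → Slate Industries Corp. (R2): 76% × 77% × 55% × 53% = 17.05858% of Ironwood Partners LP.
Aggregating (R1): 7.272128% + 17.05858% = 24.330708%.

24.330708%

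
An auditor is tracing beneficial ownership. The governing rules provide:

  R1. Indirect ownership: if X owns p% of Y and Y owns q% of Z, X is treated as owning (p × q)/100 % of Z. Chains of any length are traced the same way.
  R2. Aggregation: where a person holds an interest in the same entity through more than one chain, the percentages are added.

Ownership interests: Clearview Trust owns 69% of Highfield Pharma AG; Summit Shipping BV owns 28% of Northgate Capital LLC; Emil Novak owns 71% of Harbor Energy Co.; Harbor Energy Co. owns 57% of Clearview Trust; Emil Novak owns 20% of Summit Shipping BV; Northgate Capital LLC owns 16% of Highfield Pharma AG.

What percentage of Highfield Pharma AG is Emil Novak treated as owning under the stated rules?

28.8203%

Chain via Harbor Energy Co. → Clearview Trust (R1): 71% × 57% × 69% = 27.9243% of Highfield Pharma AG.
Chain via Summit Shipping BV → Northgate Capital LLC (R1): 20% × 28% × 16% = 0.896% of Highfield Pharma AG.
Aggregating (R2): 27.9243% + 0.896% = 28.8203%.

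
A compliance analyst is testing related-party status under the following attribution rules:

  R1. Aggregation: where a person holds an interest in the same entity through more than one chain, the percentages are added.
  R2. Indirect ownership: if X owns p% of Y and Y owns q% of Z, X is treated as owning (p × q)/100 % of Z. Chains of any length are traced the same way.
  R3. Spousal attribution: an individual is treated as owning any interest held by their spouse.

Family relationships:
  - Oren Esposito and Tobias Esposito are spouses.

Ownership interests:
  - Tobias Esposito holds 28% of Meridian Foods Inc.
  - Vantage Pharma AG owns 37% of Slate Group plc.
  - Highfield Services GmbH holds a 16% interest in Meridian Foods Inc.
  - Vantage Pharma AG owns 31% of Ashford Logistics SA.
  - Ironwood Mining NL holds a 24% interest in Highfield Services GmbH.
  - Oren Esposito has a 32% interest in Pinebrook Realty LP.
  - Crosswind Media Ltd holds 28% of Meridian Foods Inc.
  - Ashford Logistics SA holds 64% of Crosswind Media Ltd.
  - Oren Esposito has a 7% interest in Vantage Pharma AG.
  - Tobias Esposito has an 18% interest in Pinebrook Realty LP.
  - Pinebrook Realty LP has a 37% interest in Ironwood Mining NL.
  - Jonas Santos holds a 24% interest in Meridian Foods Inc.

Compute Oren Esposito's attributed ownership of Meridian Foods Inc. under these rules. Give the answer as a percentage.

By spousal attribution (R3), Oren Esposito is treated as also owning Tobias Esposito's interest in Pinebrook Realty LP, giving 32% + 18% = 50%.
By spousal attribution (R3), Oren Esposito is treated as owning Tobias Esposito's 28% interest in Meridian Foods Inc.
Chain via Vantage Pharma AG → Ashford Logistics SA → Crosswind Media Ltd (R2): 7% × 31% × 64% × 28% = 0.388864% of Meridian Foods Inc.
Chain via Pinebrook Realty LP → Ironwood Mining NL → Highfield Services GmbH (R2): 50% × 37% × 24% × 16% = 0.7104% of Meridian Foods Inc.
Direct interest in Meridian Foods Inc: 28%.
Aggregating (R1): 0.388864% + 0.7104% + 28% = 29.099264%.

29.099264%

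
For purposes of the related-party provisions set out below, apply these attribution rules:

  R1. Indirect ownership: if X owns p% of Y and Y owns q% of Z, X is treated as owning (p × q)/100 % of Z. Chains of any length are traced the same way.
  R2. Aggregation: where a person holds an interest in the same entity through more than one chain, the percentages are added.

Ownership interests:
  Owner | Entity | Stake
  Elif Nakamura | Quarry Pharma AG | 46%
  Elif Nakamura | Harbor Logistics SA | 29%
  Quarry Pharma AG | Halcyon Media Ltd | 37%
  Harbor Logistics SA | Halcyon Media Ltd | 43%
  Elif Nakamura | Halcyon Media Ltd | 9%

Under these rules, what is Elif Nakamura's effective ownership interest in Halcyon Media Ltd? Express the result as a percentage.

Chain via Harbor Logistics SA (R1): 29% × 43% = 12.47% of Halcyon Media Ltd.
Chain via Quarry Pharma AG (R1): 46% × 37% = 17.02% of Halcyon Media Ltd.
Direct interest in Halcyon Media Ltd: 9%.
Aggregating (R2): 12.47% + 17.02% + 9% = 38.49%.

38.49%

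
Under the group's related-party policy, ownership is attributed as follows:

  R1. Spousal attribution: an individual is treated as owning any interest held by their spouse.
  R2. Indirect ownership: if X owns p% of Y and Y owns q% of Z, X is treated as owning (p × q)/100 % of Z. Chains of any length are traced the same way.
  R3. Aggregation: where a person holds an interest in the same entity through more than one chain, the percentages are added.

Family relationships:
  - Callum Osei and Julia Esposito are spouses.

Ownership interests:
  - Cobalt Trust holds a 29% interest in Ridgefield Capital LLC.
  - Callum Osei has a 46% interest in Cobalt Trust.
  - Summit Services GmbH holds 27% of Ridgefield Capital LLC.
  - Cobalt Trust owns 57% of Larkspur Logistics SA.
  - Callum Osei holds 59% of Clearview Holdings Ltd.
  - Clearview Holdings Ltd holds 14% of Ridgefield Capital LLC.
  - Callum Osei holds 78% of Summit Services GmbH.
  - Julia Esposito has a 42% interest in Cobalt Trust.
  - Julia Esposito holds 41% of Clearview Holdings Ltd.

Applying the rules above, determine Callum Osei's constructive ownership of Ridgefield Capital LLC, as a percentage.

60.58%

By spousal attribution (R1), Callum Osei is treated as also owning Julia Esposito's interest in Clearview Holdings Ltd, giving 59% + 41% = 100%.
By spousal attribution (R1), Callum Osei is treated as also owning Julia Esposito's interest in Cobalt Trust, giving 46% + 42% = 88%.
Chain via Summit Services GmbH (R2): 78% × 27% = 21.06% of Ridgefield Capital LLC.
Chain via Clearview Holdings Ltd (R2): 100% × 14% = 14% of Ridgefield Capital LLC.
Chain via Cobalt Trust (R2): 88% × 29% = 25.52% of Ridgefield Capital LLC.
Aggregating (R3): 21.06% + 14% + 25.52% = 60.58%.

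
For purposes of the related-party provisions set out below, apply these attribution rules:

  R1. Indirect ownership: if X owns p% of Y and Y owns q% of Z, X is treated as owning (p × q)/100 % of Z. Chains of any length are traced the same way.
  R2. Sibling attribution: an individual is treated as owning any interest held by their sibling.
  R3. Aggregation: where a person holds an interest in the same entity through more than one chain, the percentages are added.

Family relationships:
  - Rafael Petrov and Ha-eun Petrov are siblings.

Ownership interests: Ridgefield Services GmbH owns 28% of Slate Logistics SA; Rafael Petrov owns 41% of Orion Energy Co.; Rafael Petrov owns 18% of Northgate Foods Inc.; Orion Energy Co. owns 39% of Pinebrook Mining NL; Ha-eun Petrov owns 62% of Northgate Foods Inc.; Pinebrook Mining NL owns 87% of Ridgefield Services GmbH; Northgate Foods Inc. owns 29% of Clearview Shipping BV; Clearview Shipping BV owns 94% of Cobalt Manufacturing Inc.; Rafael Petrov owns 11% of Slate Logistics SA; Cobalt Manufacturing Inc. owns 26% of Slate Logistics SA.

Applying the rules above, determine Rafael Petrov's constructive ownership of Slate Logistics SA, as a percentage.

20.565244%

By sibling attribution (R2), Rafael Petrov is treated as also owning Ha-eun Petrov's interest in Northgate Foods Inc, giving 18% + 62% = 80%.
Chain via Northgate Foods Inc. → Clearview Shipping BV → Cobalt Manufacturing Inc. (R1): 80% × 29% × 94% × 26% = 5.67008% of Slate Logistics SA.
Chain via Orion Energy Co. → Pinebrook Mining NL → Ridgefield Services GmbH (R1): 41% × 39% × 87% × 28% = 3.895164% of Slate Logistics SA.
Direct interest in Slate Logistics SA: 11%.
Aggregating (R3): 5.67008% + 3.895164% + 11% = 20.565244%.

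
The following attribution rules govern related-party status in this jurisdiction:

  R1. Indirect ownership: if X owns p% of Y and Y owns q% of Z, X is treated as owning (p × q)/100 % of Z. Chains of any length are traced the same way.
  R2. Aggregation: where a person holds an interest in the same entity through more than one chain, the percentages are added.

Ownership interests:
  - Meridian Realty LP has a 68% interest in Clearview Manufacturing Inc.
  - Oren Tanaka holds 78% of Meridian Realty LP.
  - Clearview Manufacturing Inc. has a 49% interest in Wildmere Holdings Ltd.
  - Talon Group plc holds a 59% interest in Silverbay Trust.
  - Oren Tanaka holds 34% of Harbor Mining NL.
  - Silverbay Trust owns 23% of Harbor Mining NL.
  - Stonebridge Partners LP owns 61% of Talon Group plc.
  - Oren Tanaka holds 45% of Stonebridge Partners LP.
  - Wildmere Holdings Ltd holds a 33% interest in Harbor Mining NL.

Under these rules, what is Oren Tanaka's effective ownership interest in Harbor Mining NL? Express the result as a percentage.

46.301533%

Chain via Meridian Realty LP → Clearview Manufacturing Inc. → Wildmere Holdings Ltd (R1): 78% × 68% × 49% × 33% = 8.576568% of Harbor Mining NL.
Chain via Stonebridge Partners LP → Talon Group plc → Silverbay Trust (R1): 45% × 61% × 59% × 23% = 3.724965% of Harbor Mining NL.
Direct interest in Harbor Mining NL: 34%.
Aggregating (R2): 8.576568% + 3.724965% + 34% = 46.301533%.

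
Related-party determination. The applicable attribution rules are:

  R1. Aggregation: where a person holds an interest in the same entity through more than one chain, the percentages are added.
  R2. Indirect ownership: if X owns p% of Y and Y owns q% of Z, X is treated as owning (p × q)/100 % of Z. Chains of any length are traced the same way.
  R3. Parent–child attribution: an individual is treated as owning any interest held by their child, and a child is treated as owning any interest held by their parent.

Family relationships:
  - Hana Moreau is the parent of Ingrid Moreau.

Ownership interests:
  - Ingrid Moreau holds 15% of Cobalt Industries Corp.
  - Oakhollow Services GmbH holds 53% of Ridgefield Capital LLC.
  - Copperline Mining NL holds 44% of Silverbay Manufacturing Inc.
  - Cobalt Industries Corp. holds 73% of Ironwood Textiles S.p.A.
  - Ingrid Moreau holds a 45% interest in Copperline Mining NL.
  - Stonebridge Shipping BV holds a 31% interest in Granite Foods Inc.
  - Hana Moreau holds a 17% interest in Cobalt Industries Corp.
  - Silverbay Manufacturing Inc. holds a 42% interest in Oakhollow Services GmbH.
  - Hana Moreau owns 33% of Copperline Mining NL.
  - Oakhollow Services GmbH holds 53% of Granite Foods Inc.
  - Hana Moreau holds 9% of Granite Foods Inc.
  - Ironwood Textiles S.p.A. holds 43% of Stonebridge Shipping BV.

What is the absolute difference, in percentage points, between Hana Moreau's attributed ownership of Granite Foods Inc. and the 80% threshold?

By parent–child attribution (R3), Hana Moreau is treated as also owning Ingrid Moreau's interest in Copperline Mining NL, giving 33% + 45% = 78%.
By parent–child attribution (R3), Hana Moreau is treated as also owning Ingrid Moreau's interest in Cobalt Industries Corp, giving 17% + 15% = 32%.
Chain via Copperline Mining NL → Silverbay Manufacturing Inc. → Oakhollow Services GmbH (R2): 78% × 44% × 42% × 53% = 7.639632% of Granite Foods Inc.
Chain via Cobalt Industries Corp. → Ironwood Textiles S.p.A. → Stonebridge Shipping BV (R2): 32% × 73% × 43% × 31% = 3.113888% of Granite Foods Inc.
Direct interest in Granite Foods Inc: 9%.
Aggregating (R1): 7.639632% + 3.113888% + 9% = 19.75352%.
19.75352% falls short of the 80% threshold by 60.24648 percentage points.

60.24648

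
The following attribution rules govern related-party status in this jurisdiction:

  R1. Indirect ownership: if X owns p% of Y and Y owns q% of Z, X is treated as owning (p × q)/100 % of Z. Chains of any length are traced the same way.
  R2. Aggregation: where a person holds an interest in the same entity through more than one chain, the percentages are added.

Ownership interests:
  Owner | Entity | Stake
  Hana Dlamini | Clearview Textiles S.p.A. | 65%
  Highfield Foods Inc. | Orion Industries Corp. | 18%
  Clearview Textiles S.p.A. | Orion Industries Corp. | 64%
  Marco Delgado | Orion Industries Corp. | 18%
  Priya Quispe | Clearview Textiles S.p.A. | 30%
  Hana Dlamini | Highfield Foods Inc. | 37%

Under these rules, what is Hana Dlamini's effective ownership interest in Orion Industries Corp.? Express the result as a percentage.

Chain via Clearview Textiles S.p.A. (R1): 65% × 64% = 41.6% of Orion Industries Corp.
Chain via Highfield Foods Inc. (R1): 37% × 18% = 6.66% of Orion Industries Corp.
Aggregating (R2): 41.6% + 6.66% = 48.26%.

48.26%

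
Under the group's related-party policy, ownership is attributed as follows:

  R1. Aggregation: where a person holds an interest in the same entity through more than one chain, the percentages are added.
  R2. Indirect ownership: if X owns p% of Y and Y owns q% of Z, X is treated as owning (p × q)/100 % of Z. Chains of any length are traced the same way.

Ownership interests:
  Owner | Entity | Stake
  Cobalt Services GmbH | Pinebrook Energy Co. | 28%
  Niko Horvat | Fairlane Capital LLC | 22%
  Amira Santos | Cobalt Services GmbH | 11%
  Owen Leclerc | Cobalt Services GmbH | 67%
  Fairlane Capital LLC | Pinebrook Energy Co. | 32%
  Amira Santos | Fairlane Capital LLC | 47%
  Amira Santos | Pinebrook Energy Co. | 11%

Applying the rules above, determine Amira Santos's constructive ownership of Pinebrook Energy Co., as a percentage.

Chain via Fairlane Capital LLC (R2): 47% × 32% = 15.04% of Pinebrook Energy Co.
Chain via Cobalt Services GmbH (R2): 11% × 28% = 3.08% of Pinebrook Energy Co.
Direct interest in Pinebrook Energy Co: 11%.
Aggregating (R1): 15.04% + 3.08% + 11% = 29.12%.

29.12%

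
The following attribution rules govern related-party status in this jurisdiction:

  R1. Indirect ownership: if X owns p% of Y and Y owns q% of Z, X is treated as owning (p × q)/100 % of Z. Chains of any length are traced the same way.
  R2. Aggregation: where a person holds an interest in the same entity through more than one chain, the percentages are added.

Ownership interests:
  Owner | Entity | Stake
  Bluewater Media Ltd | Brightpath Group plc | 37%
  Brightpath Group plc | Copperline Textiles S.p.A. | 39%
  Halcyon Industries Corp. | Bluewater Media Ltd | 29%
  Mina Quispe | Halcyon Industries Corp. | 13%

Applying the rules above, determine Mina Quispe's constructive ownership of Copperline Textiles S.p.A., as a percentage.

Chain via Halcyon Industries Corp. → Bluewater Media Ltd → Brightpath Group plc (R1): 13% × 29% × 37% × 39% = 0.544011% of Copperline Textiles S.p.A.

0.544011%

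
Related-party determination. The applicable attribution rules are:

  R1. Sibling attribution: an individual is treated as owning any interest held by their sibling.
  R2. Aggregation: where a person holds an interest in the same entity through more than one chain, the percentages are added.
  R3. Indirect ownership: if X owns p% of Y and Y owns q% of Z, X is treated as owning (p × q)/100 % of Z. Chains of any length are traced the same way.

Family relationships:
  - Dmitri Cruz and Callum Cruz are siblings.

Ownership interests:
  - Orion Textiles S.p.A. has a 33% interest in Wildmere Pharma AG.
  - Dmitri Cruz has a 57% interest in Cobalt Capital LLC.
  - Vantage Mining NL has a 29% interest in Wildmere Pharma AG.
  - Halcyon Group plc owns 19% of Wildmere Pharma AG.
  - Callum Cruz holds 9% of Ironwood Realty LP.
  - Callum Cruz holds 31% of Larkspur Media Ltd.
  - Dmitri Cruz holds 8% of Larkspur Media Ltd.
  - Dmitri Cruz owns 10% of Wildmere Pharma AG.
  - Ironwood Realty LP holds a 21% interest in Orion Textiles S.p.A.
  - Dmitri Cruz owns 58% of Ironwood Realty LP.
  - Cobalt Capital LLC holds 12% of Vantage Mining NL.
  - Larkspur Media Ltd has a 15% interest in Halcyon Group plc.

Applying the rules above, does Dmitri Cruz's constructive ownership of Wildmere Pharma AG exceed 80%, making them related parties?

No

By sibling attribution (R1), Dmitri Cruz is treated as also owning Callum Cruz's interest in Larkspur Media Ltd, giving 8% + 31% = 39%.
By sibling attribution (R1), Dmitri Cruz is treated as also owning Callum Cruz's interest in Ironwood Realty LP, giving 58% + 9% = 67%.
Chain via Larkspur Media Ltd → Halcyon Group plc (R3): 39% × 15% × 19% = 1.1115% of Wildmere Pharma AG.
Chain via Ironwood Realty LP → Orion Textiles S.p.A. (R3): 67% × 21% × 33% = 4.6431% of Wildmere Pharma AG.
Chain via Cobalt Capital LLC → Vantage Mining NL (R3): 57% × 12% × 29% = 1.9836% of Wildmere Pharma AG.
Direct interest in Wildmere Pharma AG: 10%.
Aggregating (R2): 1.1115% + 4.6431% + 1.9836% + 10% = 17.7382%.
17.7382% does not exceed the 80% threshold, so Dmitri is not a related party to Wildmere Pharma AG.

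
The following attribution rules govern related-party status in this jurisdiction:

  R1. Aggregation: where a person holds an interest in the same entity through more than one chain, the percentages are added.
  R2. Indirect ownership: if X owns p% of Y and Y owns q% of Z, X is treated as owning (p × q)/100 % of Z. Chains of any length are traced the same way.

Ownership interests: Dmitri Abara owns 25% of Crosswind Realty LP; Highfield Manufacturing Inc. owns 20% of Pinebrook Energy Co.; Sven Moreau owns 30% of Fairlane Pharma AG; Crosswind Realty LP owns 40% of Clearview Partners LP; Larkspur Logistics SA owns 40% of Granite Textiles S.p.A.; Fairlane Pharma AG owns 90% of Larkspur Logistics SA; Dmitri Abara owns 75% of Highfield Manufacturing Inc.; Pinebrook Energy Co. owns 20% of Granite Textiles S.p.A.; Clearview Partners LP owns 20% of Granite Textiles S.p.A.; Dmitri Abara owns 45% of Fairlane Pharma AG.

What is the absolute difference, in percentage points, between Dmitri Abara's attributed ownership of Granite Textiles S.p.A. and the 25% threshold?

Chain via Highfield Manufacturing Inc. → Pinebrook Energy Co. (R2): 75% × 20% × 20% = 3% of Granite Textiles S.p.A.
Chain via Crosswind Realty LP → Clearview Partners LP (R2): 25% × 40% × 20% = 2% of Granite Textiles S.p.A.
Chain via Fairlane Pharma AG → Larkspur Logistics SA (R2): 45% × 90% × 40% = 16.2% of Granite Textiles S.p.A.
Aggregating (R1): 3% + 2% + 16.2% = 21.2%.
21.2% falls short of the 25% threshold by 3.8 percentage points.

3.8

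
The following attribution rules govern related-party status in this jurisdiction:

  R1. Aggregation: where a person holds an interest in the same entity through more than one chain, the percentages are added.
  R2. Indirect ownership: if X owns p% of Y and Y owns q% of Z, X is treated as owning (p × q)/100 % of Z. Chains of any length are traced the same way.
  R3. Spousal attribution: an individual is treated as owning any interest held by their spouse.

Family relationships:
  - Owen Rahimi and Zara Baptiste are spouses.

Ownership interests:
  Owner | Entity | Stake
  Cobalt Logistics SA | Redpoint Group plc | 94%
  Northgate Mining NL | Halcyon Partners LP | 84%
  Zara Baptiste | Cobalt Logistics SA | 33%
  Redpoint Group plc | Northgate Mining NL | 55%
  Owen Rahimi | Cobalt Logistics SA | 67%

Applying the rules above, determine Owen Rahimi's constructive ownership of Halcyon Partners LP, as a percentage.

By spousal attribution (R3), Owen Rahimi is treated as also owning Zara Baptiste's interest in Cobalt Logistics SA, giving 67% + 33% = 100%.
Chain via Cobalt Logistics SA → Redpoint Group plc → Northgate Mining NL (R2): 100% × 94% × 55% × 84% = 43.428% of Halcyon Partners LP.

43.428%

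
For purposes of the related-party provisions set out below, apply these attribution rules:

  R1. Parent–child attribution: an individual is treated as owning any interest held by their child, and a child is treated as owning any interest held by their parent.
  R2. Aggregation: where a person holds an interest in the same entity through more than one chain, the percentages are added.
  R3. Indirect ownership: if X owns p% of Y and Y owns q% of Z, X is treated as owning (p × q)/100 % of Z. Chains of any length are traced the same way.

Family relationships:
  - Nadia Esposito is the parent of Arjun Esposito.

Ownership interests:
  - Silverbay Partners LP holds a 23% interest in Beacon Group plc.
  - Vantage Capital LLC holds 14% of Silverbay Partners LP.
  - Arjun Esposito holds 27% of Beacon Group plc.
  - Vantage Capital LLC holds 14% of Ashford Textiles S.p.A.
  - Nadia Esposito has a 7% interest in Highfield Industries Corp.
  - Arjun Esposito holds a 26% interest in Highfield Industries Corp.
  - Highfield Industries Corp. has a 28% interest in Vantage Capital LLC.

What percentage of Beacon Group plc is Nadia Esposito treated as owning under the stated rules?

27.297528%

By parent–child attribution (R1), Nadia Esposito is treated as also owning Arjun Esposito's interest in Highfield Industries Corp, giving 7% + 26% = 33%.
By parent–child attribution (R1), Nadia Esposito is treated as owning Arjun Esposito's 27% interest in Beacon Group plc.
Chain via Highfield Industries Corp. → Vantage Capital LLC → Silverbay Partners LP (R3): 33% × 28% × 14% × 23% = 0.297528% of Beacon Group plc.
Direct interest in Beacon Group plc: 27%.
Aggregating (R2): 0.297528% + 27% = 27.297528%.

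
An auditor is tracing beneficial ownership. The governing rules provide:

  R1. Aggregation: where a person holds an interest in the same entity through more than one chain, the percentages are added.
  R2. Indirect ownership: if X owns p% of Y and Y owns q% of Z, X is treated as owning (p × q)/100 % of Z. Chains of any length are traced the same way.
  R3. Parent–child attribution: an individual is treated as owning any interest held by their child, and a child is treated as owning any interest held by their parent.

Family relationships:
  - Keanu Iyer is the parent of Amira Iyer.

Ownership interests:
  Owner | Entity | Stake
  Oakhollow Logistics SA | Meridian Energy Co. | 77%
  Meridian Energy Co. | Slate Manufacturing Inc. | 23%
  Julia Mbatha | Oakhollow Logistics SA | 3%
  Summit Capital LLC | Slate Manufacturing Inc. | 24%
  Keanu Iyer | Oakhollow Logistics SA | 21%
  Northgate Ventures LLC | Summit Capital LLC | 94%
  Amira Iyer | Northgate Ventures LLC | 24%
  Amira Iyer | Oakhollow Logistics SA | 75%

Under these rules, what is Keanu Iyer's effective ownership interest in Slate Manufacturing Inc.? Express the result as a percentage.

22.416%

By parent–child attribution (R3), Keanu Iyer is treated as also owning Amira Iyer's interest in Oakhollow Logistics SA, giving 21% + 75% = 96%.
By parent–child attribution (R3), Keanu Iyer is treated as owning Amira Iyer's 24% interest in Northgate Ventures LLC.
Chain via Oakhollow Logistics SA → Meridian Energy Co. (R2): 96% × 77% × 23% = 17.0016% of Slate Manufacturing Inc.
Chain via Northgate Ventures LLC → Summit Capital LLC (R2): 24% × 94% × 24% = 5.4144% of Slate Manufacturing Inc.
Aggregating (R1): 17.0016% + 5.4144% = 22.416%.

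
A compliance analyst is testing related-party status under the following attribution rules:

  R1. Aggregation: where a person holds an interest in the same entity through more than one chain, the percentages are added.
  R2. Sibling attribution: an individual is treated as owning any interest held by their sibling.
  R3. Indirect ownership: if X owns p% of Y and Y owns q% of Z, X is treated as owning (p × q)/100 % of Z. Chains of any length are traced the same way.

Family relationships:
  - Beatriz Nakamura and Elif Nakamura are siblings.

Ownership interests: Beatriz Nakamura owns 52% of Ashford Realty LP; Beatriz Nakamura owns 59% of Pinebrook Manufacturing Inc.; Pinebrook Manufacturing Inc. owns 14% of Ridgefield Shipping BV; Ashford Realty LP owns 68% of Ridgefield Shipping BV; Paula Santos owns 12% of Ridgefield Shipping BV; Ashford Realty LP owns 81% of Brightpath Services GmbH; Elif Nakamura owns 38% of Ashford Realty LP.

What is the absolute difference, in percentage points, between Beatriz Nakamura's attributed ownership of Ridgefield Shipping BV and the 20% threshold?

49.46

By sibling attribution (R2), Beatriz Nakamura is treated as also owning Elif Nakamura's interest in Ashford Realty LP, giving 52% + 38% = 90%.
Chain via Pinebrook Manufacturing Inc. (R3): 59% × 14% = 8.26% of Ridgefield Shipping BV.
Chain via Ashford Realty LP (R3): 90% × 68% = 61.2% of Ridgefield Shipping BV.
Aggregating (R1): 8.26% + 61.2% = 69.46%.
69.46% exceeds the 20% threshold by 49.46 percentage points.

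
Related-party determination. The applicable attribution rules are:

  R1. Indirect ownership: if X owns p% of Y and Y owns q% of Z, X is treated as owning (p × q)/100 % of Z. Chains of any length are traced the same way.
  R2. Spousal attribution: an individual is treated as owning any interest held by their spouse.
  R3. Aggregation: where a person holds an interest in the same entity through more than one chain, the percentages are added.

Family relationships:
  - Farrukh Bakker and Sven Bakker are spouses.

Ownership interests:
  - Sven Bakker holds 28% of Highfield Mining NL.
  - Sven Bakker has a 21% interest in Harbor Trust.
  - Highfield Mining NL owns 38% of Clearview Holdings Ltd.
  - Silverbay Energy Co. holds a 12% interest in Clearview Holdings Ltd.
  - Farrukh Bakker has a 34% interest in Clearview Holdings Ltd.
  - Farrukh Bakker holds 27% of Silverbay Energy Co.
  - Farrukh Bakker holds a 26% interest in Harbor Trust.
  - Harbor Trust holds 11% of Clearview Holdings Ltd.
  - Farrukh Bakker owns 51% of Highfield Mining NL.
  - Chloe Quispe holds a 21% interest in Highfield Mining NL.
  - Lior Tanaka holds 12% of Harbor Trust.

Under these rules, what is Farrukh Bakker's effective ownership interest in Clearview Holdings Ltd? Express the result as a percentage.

72.43%

By spousal attribution (R2), Farrukh Bakker is treated as also owning Sven Bakker's interest in Harbor Trust, giving 26% + 21% = 47%.
By spousal attribution (R2), Farrukh Bakker is treated as also owning Sven Bakker's interest in Highfield Mining NL, giving 51% + 28% = 79%.
Chain via Silverbay Energy Co. (R1): 27% × 12% = 3.24% of Clearview Holdings Ltd.
Chain via Harbor Trust (R1): 47% × 11% = 5.17% of Clearview Holdings Ltd.
Chain via Highfield Mining NL (R1): 79% × 38% = 30.02% of Clearview Holdings Ltd.
Direct interest in Clearview Holdings Ltd: 34%.
Aggregating (R3): 3.24% + 5.17% + 30.02% + 34% = 72.43%.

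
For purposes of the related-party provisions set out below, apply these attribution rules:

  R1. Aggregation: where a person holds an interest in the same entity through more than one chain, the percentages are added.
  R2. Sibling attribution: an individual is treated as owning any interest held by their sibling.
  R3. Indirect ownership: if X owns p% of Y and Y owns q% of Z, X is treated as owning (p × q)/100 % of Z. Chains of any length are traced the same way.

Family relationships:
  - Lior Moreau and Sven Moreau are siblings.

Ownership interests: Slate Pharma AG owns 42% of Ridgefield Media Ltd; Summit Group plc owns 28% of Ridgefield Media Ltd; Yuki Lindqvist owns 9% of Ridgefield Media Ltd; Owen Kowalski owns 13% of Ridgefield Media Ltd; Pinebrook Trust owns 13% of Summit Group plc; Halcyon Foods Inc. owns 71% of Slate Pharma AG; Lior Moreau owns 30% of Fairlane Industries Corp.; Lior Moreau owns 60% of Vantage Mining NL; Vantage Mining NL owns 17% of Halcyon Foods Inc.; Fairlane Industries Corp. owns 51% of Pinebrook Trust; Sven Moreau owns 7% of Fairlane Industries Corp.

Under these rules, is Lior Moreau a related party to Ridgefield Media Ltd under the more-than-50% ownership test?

No

By sibling attribution (R2), Lior Moreau is treated as also owning Sven Moreau's interest in Fairlane Industries Corp, giving 30% + 7% = 37%.
Chain via Fairlane Industries Corp. → Pinebrook Trust → Summit Group plc (R3): 37% × 51% × 13% × 28% = 0.686868% of Ridgefield Media Ltd.
Chain via Vantage Mining NL → Halcyon Foods Inc. → Slate Pharma AG (R3): 60% × 17% × 71% × 42% = 3.04164% of Ridgefield Media Ltd.
Aggregating (R1): 0.686868% + 3.04164% = 3.728508%.
3.728508% does not exceed the 50% threshold, so Lior is not a related party to Ridgefield Media Ltd.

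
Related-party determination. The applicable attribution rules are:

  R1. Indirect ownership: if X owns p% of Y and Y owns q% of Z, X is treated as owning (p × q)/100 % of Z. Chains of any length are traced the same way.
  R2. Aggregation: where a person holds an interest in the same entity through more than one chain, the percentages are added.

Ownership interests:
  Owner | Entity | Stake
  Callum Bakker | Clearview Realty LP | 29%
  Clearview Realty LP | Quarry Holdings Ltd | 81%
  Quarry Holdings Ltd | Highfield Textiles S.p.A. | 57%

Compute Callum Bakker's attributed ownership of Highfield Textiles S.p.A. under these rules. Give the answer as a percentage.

Chain via Clearview Realty LP → Quarry Holdings Ltd (R1): 29% × 81% × 57% = 13.3893% of Highfield Textiles S.p.A.

13.3893%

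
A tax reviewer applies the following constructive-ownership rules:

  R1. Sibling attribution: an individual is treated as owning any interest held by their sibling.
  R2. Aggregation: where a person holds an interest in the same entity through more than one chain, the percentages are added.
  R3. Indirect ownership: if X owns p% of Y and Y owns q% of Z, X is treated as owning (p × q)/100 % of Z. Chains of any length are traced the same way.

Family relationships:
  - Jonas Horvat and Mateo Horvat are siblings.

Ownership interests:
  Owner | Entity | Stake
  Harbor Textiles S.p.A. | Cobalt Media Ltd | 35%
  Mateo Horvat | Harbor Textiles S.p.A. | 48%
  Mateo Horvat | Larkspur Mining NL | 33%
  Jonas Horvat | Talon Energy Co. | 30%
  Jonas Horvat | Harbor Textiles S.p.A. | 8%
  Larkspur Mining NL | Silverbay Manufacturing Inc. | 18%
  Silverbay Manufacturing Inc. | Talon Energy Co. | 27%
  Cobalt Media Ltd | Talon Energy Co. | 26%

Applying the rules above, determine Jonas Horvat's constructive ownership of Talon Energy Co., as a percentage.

36.6998%

By sibling attribution (R1), Jonas Horvat is treated as also owning Mateo Horvat's interest in Harbor Textiles S.p.A, giving 8% + 48% = 56%.
By sibling attribution (R1), Jonas Horvat is treated as owning Mateo Horvat's 33% interest in Larkspur Mining NL.
Chain via Harbor Textiles S.p.A. → Cobalt Media Ltd (R3): 56% × 35% × 26% = 5.096% of Talon Energy Co.
Direct interest in Talon Energy Co: 30%.
Chain via Larkspur Mining NL → Silverbay Manufacturing Inc. (R3): 33% × 18% × 27% = 1.6038% of Talon Energy Co.
Aggregating (R2): 5.096% + 30% + 1.6038% = 36.6998%.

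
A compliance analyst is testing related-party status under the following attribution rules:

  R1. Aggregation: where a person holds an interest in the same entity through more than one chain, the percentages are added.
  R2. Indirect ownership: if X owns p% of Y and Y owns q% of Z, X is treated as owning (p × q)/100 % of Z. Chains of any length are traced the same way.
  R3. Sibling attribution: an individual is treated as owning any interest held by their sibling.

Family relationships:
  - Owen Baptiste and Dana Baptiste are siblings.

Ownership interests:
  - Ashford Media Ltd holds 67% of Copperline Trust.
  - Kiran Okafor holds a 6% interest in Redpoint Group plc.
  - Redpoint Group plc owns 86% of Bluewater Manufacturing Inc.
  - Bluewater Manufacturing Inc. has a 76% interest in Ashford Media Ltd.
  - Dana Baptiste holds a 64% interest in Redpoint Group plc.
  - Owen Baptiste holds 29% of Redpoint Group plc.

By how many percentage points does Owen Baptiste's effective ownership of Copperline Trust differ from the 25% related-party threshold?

By sibling attribution (R3), Owen Baptiste is treated as also owning Dana Baptiste's interest in Redpoint Group plc, giving 29% + 64% = 93%.
Chain via Redpoint Group plc → Bluewater Manufacturing Inc. → Ashford Media Ltd (R2): 93% × 86% × 76% × 67% = 40.725816% of Copperline Trust.
40.725816% exceeds the 25% threshold by 15.725816 percentage points.

15.725816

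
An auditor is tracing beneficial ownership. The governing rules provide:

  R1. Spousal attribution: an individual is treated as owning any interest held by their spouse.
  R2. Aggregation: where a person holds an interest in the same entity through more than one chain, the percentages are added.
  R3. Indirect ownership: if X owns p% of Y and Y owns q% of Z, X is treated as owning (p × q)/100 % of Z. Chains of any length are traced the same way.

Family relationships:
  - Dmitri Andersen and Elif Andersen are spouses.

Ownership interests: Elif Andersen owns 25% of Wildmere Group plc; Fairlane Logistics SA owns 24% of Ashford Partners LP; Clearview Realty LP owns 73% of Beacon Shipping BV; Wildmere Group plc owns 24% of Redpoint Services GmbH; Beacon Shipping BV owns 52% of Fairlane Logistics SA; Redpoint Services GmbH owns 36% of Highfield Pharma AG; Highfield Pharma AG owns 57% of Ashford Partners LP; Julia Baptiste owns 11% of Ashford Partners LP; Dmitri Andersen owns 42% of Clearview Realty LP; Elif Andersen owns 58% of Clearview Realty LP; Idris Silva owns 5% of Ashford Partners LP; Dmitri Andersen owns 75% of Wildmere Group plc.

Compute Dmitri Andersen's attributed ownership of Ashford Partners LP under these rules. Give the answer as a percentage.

By spousal attribution (R1), Dmitri Andersen is treated as also owning Elif Andersen's interest in Clearview Realty LP, giving 42% + 58% = 100%.
By spousal attribution (R1), Dmitri Andersen is treated as also owning Elif Andersen's interest in Wildmere Group plc, giving 75% + 25% = 100%.
Chain via Clearview Realty LP → Beacon Shipping BV → Fairlane Logistics SA (R3): 100% × 73% × 52% × 24% = 9.1104% of Ashford Partners LP.
Chain via Wildmere Group plc → Redpoint Services GmbH → Highfield Pharma AG (R3): 100% × 24% × 36% × 57% = 4.9248% of Ashford Partners LP.
Aggregating (R2): 9.1104% + 4.9248% = 14.0352%.

14.0352%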